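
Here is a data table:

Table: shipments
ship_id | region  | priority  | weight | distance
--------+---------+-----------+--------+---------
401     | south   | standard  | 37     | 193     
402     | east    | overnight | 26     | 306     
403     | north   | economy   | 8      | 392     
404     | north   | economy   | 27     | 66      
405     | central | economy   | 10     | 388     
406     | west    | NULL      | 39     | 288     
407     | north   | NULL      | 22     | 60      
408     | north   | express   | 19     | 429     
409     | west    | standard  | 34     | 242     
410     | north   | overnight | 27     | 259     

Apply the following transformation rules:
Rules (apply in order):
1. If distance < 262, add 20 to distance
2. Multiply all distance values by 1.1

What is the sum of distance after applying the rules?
2995.3

Step 1: Apply Rule 1 - Add 20 to records with distance < 262
  - 5 records affected: 820 + (5 × 20) = 920
  - Unaffected records: 1803
  - Sum after Rule 1: 2723
Step 2: Apply Rule 2 - Multiply all by 1.1
  - 2723 × 1.1 = 2995.3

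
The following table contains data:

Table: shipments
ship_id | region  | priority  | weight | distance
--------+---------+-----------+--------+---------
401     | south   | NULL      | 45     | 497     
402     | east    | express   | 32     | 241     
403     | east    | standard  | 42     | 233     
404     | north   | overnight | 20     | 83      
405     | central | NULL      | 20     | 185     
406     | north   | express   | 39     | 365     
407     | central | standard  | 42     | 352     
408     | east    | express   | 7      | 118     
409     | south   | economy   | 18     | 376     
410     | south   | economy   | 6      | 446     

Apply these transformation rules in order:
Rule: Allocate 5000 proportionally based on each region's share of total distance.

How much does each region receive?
central: 927.14, east: 1022.1, north: 773.48, south: 2277.28

Step 1: Calculate total distance = 2896
Step 2: Calculate each region's proportion:
  central: 537/2896 = 18.54% → 927.14
  east: 592/2896 = 20.44% → 1022.1
  north: 448/2896 = 15.47% → 773.48
  south: 1319/2896 = 45.55% → 2277.28
Step 3: Verify: sum of allocations ≈ 5000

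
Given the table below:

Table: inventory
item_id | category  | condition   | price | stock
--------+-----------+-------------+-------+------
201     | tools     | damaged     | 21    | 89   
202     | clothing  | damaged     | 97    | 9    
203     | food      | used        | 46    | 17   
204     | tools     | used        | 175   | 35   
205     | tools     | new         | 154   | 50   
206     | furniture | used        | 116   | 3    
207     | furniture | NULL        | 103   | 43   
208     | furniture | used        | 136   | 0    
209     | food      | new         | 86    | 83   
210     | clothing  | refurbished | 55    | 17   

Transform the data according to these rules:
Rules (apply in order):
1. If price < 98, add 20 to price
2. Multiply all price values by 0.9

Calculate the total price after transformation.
980.1

Step 1: Apply Rule 1 - Add 20 to records with price < 98
  - 5 records affected: 305 + (5 × 20) = 405
  - Unaffected records: 684
  - Sum after Rule 1: 1089
Step 2: Apply Rule 2 - Multiply all by 0.9
  - 1089 × 0.9 = 980.1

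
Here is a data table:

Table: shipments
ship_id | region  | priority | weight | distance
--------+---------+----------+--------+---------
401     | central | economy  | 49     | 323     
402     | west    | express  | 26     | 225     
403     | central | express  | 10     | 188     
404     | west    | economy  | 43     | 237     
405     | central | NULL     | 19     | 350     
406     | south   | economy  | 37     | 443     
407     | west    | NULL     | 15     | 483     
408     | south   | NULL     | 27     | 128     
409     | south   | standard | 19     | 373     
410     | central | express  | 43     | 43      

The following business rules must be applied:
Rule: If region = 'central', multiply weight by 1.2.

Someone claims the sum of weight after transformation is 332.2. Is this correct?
No, the correct result is 312.2.

Step 1: Calculate the correct sum after transformation
Step 2: Apply multiplier 1.2 to records where region = 'central'
Step 3: Correct result = 312.2
Step 4: Claimed result = 332.2
Step 5: 312.2 ≠ 332.2
Conclusion: The claimed result is incorrect. The correct answer is 312.2.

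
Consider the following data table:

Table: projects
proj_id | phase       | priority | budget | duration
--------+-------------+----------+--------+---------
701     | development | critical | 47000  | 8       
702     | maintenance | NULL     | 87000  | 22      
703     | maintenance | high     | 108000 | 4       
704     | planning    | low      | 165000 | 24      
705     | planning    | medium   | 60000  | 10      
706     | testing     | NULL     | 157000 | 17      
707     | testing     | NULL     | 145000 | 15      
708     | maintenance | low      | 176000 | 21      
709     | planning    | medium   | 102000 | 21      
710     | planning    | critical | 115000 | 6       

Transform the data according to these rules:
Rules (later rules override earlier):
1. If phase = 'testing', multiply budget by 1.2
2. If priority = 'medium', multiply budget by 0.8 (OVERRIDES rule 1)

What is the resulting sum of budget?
1190000.0

Step 1: Rule 2 takes priority for records with priority = 'medium'
  - 2 records: 162000 × 0.8 = 129600.0
Step 2: Rule 1 applies to remaining records with phase = 'testing'
  - 2 records: 302000 × 1.2 = 362400.0
Step 3: Other records unchanged: 698000
Step 4: Final sum = 129600.0 + 362400.0 + 698000 = 1190000.0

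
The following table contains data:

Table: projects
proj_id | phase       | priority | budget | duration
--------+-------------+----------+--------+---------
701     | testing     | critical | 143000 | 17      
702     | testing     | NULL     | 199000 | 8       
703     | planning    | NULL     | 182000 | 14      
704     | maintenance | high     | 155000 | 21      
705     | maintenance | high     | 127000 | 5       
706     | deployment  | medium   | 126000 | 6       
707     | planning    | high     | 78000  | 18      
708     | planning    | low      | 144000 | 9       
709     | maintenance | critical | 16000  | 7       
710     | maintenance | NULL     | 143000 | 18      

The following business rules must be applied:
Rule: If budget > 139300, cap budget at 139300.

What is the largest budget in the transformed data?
139300

Step 1: Original maximum budget = 199000
Step 2: Apply cap at 139300
Step 3: 6 records had budget > 139300 and were capped
Step 4: Maximum after transformation = 139300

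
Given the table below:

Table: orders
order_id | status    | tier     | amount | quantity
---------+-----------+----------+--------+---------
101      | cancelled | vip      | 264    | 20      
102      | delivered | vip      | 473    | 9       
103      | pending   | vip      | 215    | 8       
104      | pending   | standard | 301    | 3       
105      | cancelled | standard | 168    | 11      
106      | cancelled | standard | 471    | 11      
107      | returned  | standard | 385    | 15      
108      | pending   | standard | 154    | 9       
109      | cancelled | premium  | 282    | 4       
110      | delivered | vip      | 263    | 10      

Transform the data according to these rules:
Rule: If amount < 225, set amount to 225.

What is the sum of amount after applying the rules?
3114

Step 1: 3 records have amount < 225
Step 2: These records originally summed to 537
Step 3: After setting to minimum: 3 × 225 = 675
Step 4: Unaffected records sum: 2439
Step 5: Final sum = 675 + 2439 = 3114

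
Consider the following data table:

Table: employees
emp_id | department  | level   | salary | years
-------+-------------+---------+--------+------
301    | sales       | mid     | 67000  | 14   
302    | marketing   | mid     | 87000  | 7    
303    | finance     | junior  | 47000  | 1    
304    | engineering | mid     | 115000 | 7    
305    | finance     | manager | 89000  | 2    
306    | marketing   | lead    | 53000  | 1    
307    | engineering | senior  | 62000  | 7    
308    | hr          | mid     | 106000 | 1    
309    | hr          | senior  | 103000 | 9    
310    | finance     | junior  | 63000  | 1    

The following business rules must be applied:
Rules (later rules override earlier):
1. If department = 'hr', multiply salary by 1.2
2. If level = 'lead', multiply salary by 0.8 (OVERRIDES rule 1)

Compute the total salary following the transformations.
823200.0

Step 1: Rule 2 takes priority for records with level = 'lead'
  - 1 records: 53000 × 0.8 = 42400.0
Step 2: Rule 1 applies to remaining records with department = 'hr'
  - 2 records: 209000 × 1.2 = 250800.0
Step 3: Other records unchanged: 530000
Step 4: Final sum = 42400.0 + 250800.0 + 530000 = 823200.0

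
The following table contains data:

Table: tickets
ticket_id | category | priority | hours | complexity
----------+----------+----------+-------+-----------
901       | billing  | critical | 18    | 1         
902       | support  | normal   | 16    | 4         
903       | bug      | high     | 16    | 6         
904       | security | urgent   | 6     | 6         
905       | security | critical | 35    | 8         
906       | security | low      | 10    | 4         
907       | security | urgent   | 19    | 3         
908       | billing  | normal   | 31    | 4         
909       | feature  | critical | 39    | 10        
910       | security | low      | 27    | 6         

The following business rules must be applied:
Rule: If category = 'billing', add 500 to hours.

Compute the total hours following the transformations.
1217

Step 1: Count records where category = 'billing': 2
Step 2: Total bonus added: 2 × 500 = 1000
Step 3: Original sum of hours: 217
Step 4: Final sum = 217 + 1000 = 1217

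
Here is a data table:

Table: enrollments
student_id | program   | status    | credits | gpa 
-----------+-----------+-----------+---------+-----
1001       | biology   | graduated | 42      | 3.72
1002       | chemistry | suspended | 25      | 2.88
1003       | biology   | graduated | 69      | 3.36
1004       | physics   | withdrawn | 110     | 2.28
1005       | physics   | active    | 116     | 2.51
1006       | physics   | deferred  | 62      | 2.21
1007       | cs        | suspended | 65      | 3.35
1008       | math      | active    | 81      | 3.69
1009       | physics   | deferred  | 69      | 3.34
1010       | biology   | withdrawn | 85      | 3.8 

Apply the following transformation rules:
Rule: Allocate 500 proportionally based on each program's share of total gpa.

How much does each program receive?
biology: 174.69, chemistry: 46.24, cs: 53.79, math: 59.25, physics: 166.02

Step 1: Calculate total gpa = 31.14
Step 2: Calculate each program's proportion:
  biology: 10.88/31.14 = 34.94% → 174.69
  chemistry: 2.88/31.14 = 9.25% → 46.24
  cs: 3.35/31.14 = 10.76% → 53.79
  math: 3.69/31.14 = 11.85% → 59.25
  physics: 10.34/31.14 = 33.20% → 166.02
Step 3: Verify: sum of allocations ≈ 500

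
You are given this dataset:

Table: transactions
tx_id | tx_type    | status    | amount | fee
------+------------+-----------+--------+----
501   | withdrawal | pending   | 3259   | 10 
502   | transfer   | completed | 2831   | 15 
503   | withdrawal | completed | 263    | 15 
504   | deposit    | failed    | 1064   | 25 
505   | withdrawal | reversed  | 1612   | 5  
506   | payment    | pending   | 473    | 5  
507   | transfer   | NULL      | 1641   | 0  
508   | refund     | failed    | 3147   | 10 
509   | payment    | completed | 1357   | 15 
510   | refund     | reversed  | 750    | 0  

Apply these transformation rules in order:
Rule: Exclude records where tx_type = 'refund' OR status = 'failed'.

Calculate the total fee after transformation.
65

Step 1: Find records where tx_type = 'refund' OR status = 'failed'
Step 2: 3 records match, summing to 35
Step 3: Original sum: 100
Step 4: Remaining sum = 100 - 35 = 65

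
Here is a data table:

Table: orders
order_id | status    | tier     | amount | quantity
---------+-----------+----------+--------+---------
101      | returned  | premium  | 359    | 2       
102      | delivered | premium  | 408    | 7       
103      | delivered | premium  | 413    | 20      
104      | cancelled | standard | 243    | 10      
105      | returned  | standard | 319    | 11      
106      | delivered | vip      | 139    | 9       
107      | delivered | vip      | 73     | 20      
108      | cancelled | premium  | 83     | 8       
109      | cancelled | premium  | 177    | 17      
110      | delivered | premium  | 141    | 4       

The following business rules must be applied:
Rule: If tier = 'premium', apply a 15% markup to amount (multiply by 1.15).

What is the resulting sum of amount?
2592.15

Step 1: Records with tier = 'premium' have total amount = 1581
Step 2: Apply multiplier: 1581 × 1.15 = 1818.15
Step 3: Other records total: 774
Step 4: Final sum = 1818.15 + 774 = 2592.15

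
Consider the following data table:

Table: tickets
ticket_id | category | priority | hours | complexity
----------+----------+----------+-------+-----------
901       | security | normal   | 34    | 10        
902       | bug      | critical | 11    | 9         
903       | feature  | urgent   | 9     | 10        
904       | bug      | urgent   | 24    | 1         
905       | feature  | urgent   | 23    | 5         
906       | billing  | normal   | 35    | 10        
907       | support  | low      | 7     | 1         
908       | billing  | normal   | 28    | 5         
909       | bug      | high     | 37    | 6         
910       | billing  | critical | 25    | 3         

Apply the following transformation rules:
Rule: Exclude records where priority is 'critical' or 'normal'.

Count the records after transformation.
5

Step 1: Count records to exclude
  - 2 (critical) + 3 (normal) = 5 records
Step 2: Total records: 10
Step 3: Remaining = 10 - 5 = 5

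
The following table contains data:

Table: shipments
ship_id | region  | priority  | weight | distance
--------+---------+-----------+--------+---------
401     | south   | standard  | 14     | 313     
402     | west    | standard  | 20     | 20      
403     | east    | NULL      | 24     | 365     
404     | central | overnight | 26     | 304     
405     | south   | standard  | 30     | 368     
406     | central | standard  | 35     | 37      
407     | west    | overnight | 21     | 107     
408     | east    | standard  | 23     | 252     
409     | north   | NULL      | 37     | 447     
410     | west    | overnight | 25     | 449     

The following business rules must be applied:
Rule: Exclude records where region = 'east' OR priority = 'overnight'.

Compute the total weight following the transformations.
136

Step 1: Find records where region = 'east' OR priority = 'overnight'
Step 2: 5 records match, summing to 119
Step 3: Original sum: 255
Step 4: Remaining sum = 255 - 119 = 136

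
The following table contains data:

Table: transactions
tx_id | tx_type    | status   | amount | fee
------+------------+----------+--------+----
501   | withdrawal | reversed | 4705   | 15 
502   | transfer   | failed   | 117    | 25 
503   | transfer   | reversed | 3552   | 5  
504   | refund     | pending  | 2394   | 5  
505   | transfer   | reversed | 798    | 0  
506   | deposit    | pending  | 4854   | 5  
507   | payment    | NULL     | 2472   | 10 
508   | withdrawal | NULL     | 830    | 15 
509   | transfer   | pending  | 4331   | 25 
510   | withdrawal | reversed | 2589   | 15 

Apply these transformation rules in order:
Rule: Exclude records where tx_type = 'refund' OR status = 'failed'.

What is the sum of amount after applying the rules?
24131

Step 1: Find records where tx_type = 'refund' OR status = 'failed'
Step 2: 2 records match, summing to 2511
Step 3: Original sum: 26642
Step 4: Remaining sum = 26642 - 2511 = 24131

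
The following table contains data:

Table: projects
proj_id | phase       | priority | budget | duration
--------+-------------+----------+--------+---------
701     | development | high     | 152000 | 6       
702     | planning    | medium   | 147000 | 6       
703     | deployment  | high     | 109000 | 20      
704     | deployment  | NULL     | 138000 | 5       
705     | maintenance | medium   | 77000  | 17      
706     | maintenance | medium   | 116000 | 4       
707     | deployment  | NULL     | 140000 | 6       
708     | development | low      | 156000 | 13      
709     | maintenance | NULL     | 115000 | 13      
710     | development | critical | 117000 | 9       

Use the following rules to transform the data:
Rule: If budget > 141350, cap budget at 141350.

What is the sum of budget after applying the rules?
1236050

Step 1: 3 records have budget > 141350
Step 2: These records originally summed to 455000
Step 3: After capping: 3 × 141350 = 424050
Step 4: Unaffected records sum: 812000
Step 5: Final sum = 424050 + 812000 = 1236050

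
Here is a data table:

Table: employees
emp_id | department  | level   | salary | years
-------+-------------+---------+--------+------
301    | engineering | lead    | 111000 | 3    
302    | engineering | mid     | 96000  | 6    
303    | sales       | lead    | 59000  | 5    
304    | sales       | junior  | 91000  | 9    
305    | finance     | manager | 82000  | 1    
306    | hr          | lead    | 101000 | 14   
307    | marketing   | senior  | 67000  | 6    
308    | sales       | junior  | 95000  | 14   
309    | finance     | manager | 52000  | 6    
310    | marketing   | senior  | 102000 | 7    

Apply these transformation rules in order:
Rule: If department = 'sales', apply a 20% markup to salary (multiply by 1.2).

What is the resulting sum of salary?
905000.0

Step 1: Records with department = 'sales' have total salary = 245000
Step 2: Apply multiplier: 245000 × 1.2 = 294000.0
Step 3: Other records total: 611000
Step 4: Final sum = 294000.0 + 611000 = 905000.0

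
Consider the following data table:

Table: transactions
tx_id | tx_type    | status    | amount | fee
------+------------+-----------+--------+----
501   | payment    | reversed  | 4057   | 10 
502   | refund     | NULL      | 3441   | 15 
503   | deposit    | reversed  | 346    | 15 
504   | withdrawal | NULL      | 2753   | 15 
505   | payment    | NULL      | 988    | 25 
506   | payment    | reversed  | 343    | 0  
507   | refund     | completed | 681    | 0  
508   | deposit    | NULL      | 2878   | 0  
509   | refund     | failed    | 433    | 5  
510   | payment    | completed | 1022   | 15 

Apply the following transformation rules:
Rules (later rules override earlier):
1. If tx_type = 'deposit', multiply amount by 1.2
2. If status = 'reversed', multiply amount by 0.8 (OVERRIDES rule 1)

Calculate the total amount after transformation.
16568.4

Step 1: Rule 2 takes priority for records with status = 'reversed'
  - 3 records: 4746 × 0.8 = 3796.8
Step 2: Rule 1 applies to remaining records with tx_type = 'deposit'
  - 1 records: 2878 × 1.2 = 3453.6
Step 3: Other records unchanged: 9318
Step 4: Final sum = 3796.8 + 3453.6 + 9318 = 16568.4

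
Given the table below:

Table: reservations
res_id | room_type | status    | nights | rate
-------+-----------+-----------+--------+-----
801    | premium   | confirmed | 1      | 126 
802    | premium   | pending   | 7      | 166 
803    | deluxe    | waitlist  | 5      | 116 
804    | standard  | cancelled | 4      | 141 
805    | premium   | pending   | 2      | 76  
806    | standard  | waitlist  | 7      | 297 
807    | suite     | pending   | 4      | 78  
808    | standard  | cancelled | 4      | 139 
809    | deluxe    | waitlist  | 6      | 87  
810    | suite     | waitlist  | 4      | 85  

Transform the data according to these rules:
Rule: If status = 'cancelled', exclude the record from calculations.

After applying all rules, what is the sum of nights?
36

Step 1: Identify records where status = 'cancelled'
Step 2: The excluded records sum to 8
Step 3: Original total nights = 44
Step 4: Remaining total = 44 - 8 = 36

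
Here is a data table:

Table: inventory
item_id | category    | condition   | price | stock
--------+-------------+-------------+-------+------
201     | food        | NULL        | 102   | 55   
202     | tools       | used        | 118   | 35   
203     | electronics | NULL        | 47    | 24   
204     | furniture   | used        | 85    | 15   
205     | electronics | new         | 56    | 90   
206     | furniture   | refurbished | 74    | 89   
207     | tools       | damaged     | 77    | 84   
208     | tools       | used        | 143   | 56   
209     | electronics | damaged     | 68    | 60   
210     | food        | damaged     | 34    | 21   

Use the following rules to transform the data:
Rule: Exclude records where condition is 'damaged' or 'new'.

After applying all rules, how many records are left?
6

Step 1: Count records to exclude
  - 3 (damaged) + 1 (new) = 4 records
Step 2: Total records: 10
Step 3: Remaining = 10 - 4 = 6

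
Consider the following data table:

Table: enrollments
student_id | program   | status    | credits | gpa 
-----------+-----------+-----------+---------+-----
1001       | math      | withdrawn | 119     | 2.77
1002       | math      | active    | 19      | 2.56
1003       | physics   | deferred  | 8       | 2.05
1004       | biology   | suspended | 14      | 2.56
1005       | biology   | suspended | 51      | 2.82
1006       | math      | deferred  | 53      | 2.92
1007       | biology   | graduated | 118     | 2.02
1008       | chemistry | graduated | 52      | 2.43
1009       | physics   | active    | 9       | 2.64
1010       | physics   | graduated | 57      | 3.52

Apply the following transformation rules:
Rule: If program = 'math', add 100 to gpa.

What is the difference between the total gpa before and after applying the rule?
300.0

Step 1: Original sum of gpa = 26.29
Step 2: 3 records have program = 'math'
Step 3: Each affected record changes by 100
Step 4: Total change = 3 × 100 = 300
Step 5: New sum = 26.29 + 300 = 326.29
Step 6: Difference = |326.29 - 26.29| = 300.0
        (Sum increased by 300.0)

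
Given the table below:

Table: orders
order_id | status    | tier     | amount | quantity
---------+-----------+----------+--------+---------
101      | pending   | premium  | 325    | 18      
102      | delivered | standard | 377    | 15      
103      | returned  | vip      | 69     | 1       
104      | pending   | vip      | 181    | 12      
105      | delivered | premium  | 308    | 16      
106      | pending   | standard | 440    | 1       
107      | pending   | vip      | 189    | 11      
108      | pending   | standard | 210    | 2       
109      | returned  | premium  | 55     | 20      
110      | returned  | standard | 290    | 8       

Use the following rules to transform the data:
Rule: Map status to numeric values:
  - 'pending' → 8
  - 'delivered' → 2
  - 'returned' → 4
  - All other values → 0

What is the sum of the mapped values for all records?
56

Step 1: Apply mapping to each record
Step 2: Count by status:
  'pending': 5 records × 8 = 40
  'delivered': 2 records × 2 = 4
  'returned': 3 records × 4 = 12
Step 3: Sum all mapped values = 56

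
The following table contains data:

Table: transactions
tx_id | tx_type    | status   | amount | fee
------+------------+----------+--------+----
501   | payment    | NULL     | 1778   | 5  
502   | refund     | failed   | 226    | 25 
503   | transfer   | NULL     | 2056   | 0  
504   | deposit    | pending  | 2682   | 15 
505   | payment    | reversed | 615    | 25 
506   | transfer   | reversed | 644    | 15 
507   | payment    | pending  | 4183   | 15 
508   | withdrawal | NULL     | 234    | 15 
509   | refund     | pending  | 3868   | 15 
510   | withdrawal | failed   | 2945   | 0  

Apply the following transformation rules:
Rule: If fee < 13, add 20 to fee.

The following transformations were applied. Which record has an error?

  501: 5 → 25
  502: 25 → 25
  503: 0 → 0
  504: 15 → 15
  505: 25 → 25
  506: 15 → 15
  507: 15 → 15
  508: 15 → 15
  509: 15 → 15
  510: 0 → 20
Record 503 has an error. The correct transformed value should be 20, not 0.

Step 1: Check each record against the rule
Step 2: Record 503 has fee = 0
Step 3: Since 0 < 13, the bonus should have been applied
Step 4: Correct value = 20, but claimed value = 0
Conclusion: Record 503 has the error.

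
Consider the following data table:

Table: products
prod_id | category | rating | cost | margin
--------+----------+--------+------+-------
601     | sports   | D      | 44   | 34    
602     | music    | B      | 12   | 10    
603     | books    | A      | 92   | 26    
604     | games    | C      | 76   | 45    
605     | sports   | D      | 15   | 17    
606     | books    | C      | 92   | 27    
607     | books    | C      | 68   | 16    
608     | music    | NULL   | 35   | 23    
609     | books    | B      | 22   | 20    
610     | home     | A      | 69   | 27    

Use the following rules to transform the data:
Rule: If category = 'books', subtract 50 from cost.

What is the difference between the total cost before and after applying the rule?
200

Step 1: Original sum of cost = 525
Step 2: 4 records have category = 'books'
Step 3: Each affected record changes by -50
Step 4: Total change = 4 × -50 = -200
Step 5: New sum = 525 + -200 = 325
Step 6: Difference = |325 - 525| = 200
        (Sum decreased by 200)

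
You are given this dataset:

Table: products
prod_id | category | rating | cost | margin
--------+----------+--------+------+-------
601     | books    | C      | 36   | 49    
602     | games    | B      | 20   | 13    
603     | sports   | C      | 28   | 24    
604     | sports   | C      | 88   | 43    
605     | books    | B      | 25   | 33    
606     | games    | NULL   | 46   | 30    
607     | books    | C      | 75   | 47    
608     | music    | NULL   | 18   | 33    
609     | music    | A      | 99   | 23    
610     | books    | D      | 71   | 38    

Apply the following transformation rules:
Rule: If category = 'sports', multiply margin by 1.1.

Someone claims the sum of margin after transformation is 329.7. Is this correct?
No, the correct result is 339.7.

Step 1: Calculate the correct sum after transformation
Step 2: Apply multiplier 1.1 to records where category = 'sports'
Step 3: Correct result = 339.7
Step 4: Claimed result = 329.7
Step 5: 339.7 ≠ 329.7
Conclusion: The claimed result is incorrect. The correct answer is 339.7.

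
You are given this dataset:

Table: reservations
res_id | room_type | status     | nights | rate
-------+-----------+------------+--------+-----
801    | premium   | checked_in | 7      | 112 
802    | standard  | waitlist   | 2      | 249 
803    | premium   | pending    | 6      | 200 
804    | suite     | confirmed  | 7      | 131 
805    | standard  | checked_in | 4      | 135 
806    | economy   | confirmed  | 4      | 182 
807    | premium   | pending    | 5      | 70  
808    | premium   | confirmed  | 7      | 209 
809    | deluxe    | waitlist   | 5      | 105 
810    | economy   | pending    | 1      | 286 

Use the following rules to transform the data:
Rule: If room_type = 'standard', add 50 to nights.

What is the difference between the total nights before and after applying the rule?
100

Step 1: Original sum of nights = 48
Step 2: 2 records have room_type = 'standard'
Step 3: Each affected record changes by 50
Step 4: Total change = 2 × 50 = 100
Step 5: New sum = 48 + 100 = 148
Step 6: Difference = |148 - 48| = 100
        (Sum increased by 100)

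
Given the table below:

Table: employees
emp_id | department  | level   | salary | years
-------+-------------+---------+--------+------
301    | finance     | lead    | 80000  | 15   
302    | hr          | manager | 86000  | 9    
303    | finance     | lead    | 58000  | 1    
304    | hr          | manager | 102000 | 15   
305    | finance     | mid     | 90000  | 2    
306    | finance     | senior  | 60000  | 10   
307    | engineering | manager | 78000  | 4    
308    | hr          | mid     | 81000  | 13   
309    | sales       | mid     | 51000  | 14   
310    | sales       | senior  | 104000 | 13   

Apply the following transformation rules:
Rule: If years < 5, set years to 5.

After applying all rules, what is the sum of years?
104

Step 1: 3 records have years < 5
Step 2: These records originally summed to 7
Step 3: After setting to minimum: 3 × 5 = 15
Step 4: Unaffected records sum: 89
Step 5: Final sum = 15 + 89 = 104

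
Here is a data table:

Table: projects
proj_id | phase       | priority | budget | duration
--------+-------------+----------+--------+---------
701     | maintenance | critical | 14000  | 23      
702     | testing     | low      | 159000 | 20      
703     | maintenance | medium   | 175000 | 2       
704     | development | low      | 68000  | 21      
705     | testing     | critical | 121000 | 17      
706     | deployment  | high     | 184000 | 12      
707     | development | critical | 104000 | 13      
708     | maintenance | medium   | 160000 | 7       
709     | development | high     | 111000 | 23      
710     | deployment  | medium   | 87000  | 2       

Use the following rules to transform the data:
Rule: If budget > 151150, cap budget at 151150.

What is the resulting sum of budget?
1109600

Step 1: 4 records have budget > 151150
Step 2: These records originally summed to 678000
Step 3: After capping: 4 × 151150 = 604600
Step 4: Unaffected records sum: 505000
Step 5: Final sum = 604600 + 505000 = 1109600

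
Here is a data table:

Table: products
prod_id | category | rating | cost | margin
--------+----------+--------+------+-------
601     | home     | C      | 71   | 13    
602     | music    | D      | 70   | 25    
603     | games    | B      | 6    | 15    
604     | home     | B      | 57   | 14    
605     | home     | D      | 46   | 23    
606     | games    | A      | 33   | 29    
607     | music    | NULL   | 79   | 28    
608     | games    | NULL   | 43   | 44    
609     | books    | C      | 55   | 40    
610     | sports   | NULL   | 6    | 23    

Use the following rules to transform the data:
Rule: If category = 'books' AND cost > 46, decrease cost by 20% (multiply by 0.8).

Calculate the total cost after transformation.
455.0

Step 1: Find records where category = 'books' AND cost > 46
Step 2: 1 records match, summing to 55
Step 3: After multiplier: 55 × 0.8 = 44.0
Step 4: Unaffected records sum: 411
Step 5: Final sum = 44.0 + 411 = 455.0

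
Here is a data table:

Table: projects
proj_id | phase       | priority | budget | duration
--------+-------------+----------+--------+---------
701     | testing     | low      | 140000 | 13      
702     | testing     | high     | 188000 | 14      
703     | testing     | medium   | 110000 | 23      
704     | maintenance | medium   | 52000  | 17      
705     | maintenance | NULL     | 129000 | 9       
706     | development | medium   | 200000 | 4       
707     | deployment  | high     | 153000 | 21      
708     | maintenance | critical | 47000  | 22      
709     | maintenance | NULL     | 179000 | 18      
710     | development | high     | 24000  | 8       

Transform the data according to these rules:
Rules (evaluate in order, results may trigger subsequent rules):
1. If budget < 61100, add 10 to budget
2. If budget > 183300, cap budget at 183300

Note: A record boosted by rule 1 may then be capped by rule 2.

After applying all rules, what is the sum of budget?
1200630

Step 1: Apply rule 1 to records with budget < 61100
  - 3 records get bonus of 10
  - Of these, 0 records then exceed 183300 and get capped
Step 2: Apply rule 2 to records with budget > 183300
  - 2 records (original) are capped
Step 3: Calculate final sum = 1200630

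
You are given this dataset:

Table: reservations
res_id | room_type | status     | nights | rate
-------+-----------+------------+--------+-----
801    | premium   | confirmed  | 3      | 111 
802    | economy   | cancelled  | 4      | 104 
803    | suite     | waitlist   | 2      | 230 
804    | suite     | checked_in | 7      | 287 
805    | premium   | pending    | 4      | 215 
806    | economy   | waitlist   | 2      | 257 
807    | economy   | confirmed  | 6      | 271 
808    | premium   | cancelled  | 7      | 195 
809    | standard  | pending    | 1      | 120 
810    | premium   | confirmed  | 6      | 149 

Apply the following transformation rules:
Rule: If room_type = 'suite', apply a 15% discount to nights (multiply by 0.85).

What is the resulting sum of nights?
40.65

Step 1: Records with room_type = 'suite' have total nights = 9
Step 2: Apply multiplier: 9 × 0.85 = 7.65
Step 3: Other records total: 33
Step 4: Final sum = 7.65 + 33 = 40.65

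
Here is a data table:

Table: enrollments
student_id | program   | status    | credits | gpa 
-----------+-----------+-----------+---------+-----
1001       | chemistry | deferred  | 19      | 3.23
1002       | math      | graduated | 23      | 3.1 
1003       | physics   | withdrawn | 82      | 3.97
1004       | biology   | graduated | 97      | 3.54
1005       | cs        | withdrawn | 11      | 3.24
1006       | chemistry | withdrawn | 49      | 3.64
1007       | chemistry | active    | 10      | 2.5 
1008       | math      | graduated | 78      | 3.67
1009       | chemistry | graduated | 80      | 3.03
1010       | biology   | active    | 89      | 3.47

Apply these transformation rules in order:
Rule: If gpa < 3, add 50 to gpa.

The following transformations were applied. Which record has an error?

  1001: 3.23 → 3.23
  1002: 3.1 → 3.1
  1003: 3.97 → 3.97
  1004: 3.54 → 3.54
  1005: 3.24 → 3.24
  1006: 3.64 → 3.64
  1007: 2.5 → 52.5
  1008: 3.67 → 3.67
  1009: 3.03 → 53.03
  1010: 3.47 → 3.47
Record 1009 has an error. The correct transformed value should be 3.03, not 53.03.

Step 1: Check each record against the rule
Step 2: Record 1009 has gpa = 3.03
Step 3: Since 3.03 >= 3, the bonus should not have been applied
Step 4: Correct value = 3.03, but claimed value = 53.03
Conclusion: Record 1009 has the error.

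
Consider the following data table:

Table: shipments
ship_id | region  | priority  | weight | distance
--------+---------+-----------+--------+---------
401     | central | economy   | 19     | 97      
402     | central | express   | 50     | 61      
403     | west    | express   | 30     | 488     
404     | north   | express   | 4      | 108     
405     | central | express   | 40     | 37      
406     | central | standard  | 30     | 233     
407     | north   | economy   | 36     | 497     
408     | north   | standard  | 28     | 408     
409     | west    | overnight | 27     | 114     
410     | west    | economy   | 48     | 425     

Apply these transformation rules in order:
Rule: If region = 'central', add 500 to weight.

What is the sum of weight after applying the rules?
2312

Step 1: Count records where region = 'central': 4
Step 2: Total bonus added: 4 × 500 = 2000
Step 3: Original sum of weight: 312
Step 4: Final sum = 312 + 2000 = 2312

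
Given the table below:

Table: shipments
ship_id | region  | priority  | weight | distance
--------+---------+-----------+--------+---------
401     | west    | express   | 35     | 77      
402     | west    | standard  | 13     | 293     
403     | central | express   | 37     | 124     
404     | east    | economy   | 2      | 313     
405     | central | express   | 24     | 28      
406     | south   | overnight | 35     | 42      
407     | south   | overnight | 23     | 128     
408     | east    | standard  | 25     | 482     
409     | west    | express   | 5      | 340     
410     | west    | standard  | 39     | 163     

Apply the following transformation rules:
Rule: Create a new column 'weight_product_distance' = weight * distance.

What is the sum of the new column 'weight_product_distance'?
36911

Step 1: For each record, compute weight * distance
Example calculations:
  35 * 77 = 2695
  13 * 293 = 3809
  37 * 124 = 4588
  ...
Step 2: Sum all derived values
Step 3: Total = 36911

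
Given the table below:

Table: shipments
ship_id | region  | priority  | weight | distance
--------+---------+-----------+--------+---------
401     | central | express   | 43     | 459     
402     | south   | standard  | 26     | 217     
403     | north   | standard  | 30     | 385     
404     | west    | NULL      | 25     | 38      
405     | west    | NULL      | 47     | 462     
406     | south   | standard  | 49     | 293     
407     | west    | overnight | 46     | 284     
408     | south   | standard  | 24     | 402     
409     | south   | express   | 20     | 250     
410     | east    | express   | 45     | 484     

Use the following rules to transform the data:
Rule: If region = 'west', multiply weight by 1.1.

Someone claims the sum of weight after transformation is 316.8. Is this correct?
No, the correct result is 366.8.

Step 1: Calculate the correct sum after transformation
Step 2: Apply multiplier 1.1 to records where region = 'west'
Step 3: Correct result = 366.8
Step 4: Claimed result = 316.8
Step 5: 366.8 ≠ 316.8
Conclusion: The claimed result is incorrect. The correct answer is 366.8.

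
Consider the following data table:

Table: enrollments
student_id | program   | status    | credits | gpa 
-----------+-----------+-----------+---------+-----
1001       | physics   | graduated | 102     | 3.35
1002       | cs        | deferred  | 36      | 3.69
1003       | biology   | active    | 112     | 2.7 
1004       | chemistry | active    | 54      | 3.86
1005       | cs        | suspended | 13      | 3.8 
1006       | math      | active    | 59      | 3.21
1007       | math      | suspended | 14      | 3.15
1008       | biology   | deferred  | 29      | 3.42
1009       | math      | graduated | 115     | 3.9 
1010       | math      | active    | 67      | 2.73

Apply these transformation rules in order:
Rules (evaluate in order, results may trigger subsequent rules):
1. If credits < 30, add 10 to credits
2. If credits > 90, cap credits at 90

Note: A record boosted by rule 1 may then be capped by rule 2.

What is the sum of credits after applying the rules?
572

Step 1: Apply rule 1 to records with credits < 30
  - 3 records get bonus of 10
  - Of these, 0 records then exceed 90 and get capped
Step 2: Apply rule 2 to records with credits > 90
  - 3 records (original) are capped
Step 3: Calculate final sum = 572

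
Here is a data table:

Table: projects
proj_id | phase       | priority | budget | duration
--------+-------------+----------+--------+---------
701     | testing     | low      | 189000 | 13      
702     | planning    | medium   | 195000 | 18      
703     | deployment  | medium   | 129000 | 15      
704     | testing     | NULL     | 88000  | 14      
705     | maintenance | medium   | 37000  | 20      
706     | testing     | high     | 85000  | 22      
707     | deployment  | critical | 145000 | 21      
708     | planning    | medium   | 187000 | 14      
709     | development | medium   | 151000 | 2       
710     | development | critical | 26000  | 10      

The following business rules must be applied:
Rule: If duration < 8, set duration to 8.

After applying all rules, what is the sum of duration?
155

Step 1: 1 records have duration < 8
Step 2: These records originally summed to 2
Step 3: After setting to minimum: 1 × 8 = 8
Step 4: Unaffected records sum: 147
Step 5: Final sum = 8 + 147 = 155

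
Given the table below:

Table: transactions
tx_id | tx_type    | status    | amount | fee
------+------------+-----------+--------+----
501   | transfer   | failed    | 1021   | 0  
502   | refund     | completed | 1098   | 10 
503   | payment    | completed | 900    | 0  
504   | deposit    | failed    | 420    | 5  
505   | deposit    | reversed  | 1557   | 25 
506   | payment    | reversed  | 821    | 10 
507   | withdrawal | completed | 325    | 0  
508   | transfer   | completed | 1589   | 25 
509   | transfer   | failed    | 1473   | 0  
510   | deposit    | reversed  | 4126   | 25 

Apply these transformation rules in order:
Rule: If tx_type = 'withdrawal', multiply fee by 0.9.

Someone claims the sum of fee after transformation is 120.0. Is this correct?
No, the correct result is 100.0.

Step 1: Calculate the correct sum after transformation
Step 2: Apply multiplier 0.9 to records where tx_type = 'withdrawal'
Step 3: Correct result = 100.0
Step 4: Claimed result = 120.0
Step 5: 100.0 ≠ 120.0
Conclusion: The claimed result is incorrect. The correct answer is 100.0.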